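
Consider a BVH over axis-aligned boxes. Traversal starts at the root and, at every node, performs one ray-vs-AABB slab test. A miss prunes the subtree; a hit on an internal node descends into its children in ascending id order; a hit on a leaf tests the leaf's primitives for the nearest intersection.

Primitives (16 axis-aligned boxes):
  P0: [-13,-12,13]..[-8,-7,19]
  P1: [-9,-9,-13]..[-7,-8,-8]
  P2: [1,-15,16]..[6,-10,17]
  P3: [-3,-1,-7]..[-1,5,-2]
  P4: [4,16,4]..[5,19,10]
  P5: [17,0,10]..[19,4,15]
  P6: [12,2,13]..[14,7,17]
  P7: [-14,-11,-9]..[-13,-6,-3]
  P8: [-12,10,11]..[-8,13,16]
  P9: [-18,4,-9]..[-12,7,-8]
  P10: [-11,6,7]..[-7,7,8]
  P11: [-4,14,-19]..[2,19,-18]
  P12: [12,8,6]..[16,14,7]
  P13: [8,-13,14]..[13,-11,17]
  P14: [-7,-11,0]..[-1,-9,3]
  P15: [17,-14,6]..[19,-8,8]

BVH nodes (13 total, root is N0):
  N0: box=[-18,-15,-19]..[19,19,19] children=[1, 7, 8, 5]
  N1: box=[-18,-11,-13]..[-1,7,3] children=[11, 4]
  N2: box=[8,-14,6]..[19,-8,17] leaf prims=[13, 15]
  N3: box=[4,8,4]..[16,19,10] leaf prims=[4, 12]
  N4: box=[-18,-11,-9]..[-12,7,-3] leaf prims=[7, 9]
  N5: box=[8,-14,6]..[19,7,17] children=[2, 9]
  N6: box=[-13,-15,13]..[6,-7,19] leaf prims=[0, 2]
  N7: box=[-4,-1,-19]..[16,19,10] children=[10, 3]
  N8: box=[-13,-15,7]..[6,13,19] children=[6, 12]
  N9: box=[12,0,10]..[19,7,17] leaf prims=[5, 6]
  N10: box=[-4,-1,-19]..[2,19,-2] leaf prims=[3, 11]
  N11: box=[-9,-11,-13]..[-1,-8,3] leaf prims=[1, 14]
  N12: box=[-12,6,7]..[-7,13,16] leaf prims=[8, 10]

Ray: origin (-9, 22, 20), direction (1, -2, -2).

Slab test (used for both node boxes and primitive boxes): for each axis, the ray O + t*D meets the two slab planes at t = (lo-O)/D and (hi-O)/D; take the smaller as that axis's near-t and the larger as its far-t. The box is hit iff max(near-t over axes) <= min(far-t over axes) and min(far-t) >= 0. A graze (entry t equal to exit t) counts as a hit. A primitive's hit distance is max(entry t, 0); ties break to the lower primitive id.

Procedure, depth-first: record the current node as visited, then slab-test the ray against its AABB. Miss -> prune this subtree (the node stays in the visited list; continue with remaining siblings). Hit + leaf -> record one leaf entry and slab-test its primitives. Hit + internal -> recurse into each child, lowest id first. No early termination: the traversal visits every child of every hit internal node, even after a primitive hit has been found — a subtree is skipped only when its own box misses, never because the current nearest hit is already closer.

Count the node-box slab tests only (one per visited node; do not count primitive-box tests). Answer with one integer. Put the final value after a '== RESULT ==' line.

Traverse from the root:
N0 x:[-9,28] y:[3/2,37/2] z:[1/2,39/2] -> hit [3/2,37/2], descend [1, 5, 7, 8]
  N1 x:[-9,8] y:[15/2,33/2] z:[17/2,33/2] -> miss, prune
  N5 x:[17,28] y:[15/2,18] z:[3/2,7] -> miss, prune
  N7 x:[5,25] y:[3/2,23/2] z:[5,39/2] -> hit [5,23/2], descend [3, 10]
    N3 x:[13,25] y:[3/2,7] z:[5,8] -> miss, prune
    N10 x:[5,11] y:[3/2,23/2] z:[11,39/2] -> hit [11,11] leaf, test {P3(miss), P11(miss)}
  N8 x:[-4,15] y:[9/2,37/2] z:[1/2,13/2] -> hit [9/2,13/2], descend [6, 12]
    N6 x:[-4,15] y:[29/2,37/2] z:[1/2,7/2] -> miss, prune
    N12 x:[-3,2] y:[9/2,8] z:[2,13/2] -> miss, prune

Summary -> nodes [0, 1, 5, 7, 3, 10, 8, 6, 12]; box-tests=9; leaf-entries=1; first=miss

== RESULT ==
9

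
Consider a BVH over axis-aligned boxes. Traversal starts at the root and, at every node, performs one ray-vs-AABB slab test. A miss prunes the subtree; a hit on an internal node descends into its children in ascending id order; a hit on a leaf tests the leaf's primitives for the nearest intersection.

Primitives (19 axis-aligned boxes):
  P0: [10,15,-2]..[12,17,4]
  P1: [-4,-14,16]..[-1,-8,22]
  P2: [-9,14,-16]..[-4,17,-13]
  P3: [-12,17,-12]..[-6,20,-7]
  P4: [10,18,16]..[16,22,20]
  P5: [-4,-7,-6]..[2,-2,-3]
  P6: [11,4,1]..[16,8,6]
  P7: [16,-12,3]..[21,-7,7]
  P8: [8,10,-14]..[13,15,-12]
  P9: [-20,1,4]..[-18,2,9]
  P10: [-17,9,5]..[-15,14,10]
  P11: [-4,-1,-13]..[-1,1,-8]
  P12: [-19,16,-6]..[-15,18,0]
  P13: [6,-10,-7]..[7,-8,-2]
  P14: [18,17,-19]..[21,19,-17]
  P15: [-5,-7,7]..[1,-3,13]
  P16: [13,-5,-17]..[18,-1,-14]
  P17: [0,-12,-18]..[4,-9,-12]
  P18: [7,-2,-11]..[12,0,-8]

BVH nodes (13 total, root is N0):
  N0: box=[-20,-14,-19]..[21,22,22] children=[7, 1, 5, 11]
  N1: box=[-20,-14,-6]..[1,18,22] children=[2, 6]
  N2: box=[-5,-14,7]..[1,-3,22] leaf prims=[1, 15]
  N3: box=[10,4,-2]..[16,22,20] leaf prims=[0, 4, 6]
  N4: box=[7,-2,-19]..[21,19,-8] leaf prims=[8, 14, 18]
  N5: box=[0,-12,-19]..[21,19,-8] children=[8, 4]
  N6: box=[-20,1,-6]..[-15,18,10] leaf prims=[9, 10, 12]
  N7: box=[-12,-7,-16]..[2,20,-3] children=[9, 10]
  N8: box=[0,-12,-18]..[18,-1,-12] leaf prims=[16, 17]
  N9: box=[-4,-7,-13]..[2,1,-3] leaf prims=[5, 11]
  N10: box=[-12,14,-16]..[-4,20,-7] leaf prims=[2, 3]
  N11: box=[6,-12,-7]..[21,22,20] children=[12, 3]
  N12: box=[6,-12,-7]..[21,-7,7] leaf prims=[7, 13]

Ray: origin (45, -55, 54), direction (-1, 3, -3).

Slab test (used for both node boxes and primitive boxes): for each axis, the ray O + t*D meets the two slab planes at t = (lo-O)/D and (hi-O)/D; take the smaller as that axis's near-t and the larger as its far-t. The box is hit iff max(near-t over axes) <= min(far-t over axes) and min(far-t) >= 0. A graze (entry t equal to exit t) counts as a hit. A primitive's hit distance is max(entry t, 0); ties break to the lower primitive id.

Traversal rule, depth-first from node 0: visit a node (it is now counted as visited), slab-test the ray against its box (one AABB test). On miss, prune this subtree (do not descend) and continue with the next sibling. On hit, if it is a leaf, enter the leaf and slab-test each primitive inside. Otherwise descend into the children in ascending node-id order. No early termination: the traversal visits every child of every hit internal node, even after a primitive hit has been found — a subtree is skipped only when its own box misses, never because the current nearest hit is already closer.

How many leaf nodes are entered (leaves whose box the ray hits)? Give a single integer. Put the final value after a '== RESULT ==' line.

Walk:
N0 x:[24,65] y:[41/3,77/3] z:[32/3,73/3] -> hit [24,73/3], descend [1, 5, 7, 11]
  N1 x:[44,65] y:[41/3,73/3] z:[32/3,20] -> miss, prune
  N5 x:[24,45] y:[43/3,74/3] z:[62/3,73/3] -> hit [24,73/3], descend [4, 8]
    N4 x:[24,38] y:[53/3,74/3] z:[62/3,73/3] -> hit [24,73/3] leaf, test {P8(miss), P14@t=24, P18(miss)}
    N8 x:[27,45] y:[43/3,18] z:[22,24] -> miss, prune
  N7 x:[43,57] y:[16,25] z:[19,70/3] -> miss, prune
  N11 x:[24,39] y:[43/3,77/3] z:[34/3,61/3] -> miss, prune

Visited [0, 1, 5, 4, 8, 7, 11]. Tests: 7 box, 1 leaf. Nearest: P14.

== RESULT ==
1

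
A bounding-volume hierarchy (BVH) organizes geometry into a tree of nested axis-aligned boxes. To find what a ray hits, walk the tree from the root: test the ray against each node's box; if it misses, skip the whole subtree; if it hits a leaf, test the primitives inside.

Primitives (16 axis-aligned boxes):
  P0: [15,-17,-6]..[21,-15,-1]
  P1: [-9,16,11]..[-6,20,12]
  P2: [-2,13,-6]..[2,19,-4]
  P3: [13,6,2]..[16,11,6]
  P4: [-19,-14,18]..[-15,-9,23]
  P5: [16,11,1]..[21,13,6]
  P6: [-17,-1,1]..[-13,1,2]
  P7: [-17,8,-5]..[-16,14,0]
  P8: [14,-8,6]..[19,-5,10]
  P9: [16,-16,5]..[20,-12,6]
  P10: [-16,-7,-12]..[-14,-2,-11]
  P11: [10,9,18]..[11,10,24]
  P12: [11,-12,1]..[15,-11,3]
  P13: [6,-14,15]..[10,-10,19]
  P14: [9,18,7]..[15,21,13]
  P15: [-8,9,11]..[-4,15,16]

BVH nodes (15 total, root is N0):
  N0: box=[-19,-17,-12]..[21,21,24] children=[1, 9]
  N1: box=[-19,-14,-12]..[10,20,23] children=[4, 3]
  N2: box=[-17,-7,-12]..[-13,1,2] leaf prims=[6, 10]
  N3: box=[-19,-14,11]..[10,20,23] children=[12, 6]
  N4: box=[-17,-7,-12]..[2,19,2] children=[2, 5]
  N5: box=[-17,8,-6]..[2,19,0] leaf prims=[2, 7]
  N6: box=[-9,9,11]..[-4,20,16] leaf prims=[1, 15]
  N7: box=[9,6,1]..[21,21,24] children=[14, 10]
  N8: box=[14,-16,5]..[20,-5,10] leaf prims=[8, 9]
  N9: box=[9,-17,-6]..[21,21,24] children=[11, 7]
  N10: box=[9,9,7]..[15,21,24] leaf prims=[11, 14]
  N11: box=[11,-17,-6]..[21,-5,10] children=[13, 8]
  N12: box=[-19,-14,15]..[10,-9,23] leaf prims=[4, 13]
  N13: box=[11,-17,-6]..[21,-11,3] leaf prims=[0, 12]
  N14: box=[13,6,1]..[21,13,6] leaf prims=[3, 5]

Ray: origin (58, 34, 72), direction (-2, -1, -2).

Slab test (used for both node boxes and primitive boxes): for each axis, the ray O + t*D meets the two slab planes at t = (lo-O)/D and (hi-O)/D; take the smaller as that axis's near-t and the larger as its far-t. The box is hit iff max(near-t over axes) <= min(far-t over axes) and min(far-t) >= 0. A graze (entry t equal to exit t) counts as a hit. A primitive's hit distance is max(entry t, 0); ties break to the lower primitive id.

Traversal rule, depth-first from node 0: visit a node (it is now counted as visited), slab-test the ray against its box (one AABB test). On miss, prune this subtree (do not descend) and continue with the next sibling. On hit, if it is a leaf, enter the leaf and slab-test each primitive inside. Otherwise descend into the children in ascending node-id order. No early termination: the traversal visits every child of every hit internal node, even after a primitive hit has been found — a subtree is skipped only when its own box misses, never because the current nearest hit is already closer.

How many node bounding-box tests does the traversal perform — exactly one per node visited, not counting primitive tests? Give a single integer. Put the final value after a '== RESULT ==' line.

Trace the traversal:
N0 x:[37/2,77/2] y:[13,51] z:[24,42] -> hit [24,77/2], descend [1, 9]
  N1 x:[24,77/2] y:[14,48] z:[49/2,42] -> hit [49/2,77/2], descend [3, 4]
    N3 x:[24,77/2] y:[14,48] z:[49/2,61/2] -> hit [49/2,61/2], descend [6, 12]
      N6 x:[31,67/2] y:[14,25] z:[28,61/2] -> miss, prune
      N12 x:[24,77/2] y:[43,48] z:[49/2,57/2] -> miss, prune
    N4 x:[28,75/2] y:[15,41] z:[35,42] -> hit [35,75/2], descend [2, 5]
      N2 x:[71/2,75/2] y:[33,41] z:[35,42] -> hit [71/2,75/2] leaf, test {P6(miss), P10(miss)}
      N5 x:[28,75/2] y:[15,26] z:[36,39] -> miss, prune
  N9 x:[37/2,49/2] y:[13,51] z:[24,39] -> hit [24,49/2], descend [7, 11]
    N7 x:[37/2,49/2] y:[13,28] z:[24,71/2] -> hit [24,49/2], descend [10, 14]
      N10 x:[43/2,49/2] y:[13,25] z:[24,65/2] -> hit [24,49/2] leaf, test {P11@t=24, P14(miss)}
      N14 x:[37/2,45/2] y:[21,28] z:[33,71/2] -> miss, prune
    N11 x:[37/2,47/2] y:[39,51] z:[31,39] -> miss, prune

13 AABB tests over nodes [0, 1, 3, 6, 12, 4, 2, 5, 9, 7, 10, 14, 11]; 2 leaves entered; closest P11.

== RESULT ==
13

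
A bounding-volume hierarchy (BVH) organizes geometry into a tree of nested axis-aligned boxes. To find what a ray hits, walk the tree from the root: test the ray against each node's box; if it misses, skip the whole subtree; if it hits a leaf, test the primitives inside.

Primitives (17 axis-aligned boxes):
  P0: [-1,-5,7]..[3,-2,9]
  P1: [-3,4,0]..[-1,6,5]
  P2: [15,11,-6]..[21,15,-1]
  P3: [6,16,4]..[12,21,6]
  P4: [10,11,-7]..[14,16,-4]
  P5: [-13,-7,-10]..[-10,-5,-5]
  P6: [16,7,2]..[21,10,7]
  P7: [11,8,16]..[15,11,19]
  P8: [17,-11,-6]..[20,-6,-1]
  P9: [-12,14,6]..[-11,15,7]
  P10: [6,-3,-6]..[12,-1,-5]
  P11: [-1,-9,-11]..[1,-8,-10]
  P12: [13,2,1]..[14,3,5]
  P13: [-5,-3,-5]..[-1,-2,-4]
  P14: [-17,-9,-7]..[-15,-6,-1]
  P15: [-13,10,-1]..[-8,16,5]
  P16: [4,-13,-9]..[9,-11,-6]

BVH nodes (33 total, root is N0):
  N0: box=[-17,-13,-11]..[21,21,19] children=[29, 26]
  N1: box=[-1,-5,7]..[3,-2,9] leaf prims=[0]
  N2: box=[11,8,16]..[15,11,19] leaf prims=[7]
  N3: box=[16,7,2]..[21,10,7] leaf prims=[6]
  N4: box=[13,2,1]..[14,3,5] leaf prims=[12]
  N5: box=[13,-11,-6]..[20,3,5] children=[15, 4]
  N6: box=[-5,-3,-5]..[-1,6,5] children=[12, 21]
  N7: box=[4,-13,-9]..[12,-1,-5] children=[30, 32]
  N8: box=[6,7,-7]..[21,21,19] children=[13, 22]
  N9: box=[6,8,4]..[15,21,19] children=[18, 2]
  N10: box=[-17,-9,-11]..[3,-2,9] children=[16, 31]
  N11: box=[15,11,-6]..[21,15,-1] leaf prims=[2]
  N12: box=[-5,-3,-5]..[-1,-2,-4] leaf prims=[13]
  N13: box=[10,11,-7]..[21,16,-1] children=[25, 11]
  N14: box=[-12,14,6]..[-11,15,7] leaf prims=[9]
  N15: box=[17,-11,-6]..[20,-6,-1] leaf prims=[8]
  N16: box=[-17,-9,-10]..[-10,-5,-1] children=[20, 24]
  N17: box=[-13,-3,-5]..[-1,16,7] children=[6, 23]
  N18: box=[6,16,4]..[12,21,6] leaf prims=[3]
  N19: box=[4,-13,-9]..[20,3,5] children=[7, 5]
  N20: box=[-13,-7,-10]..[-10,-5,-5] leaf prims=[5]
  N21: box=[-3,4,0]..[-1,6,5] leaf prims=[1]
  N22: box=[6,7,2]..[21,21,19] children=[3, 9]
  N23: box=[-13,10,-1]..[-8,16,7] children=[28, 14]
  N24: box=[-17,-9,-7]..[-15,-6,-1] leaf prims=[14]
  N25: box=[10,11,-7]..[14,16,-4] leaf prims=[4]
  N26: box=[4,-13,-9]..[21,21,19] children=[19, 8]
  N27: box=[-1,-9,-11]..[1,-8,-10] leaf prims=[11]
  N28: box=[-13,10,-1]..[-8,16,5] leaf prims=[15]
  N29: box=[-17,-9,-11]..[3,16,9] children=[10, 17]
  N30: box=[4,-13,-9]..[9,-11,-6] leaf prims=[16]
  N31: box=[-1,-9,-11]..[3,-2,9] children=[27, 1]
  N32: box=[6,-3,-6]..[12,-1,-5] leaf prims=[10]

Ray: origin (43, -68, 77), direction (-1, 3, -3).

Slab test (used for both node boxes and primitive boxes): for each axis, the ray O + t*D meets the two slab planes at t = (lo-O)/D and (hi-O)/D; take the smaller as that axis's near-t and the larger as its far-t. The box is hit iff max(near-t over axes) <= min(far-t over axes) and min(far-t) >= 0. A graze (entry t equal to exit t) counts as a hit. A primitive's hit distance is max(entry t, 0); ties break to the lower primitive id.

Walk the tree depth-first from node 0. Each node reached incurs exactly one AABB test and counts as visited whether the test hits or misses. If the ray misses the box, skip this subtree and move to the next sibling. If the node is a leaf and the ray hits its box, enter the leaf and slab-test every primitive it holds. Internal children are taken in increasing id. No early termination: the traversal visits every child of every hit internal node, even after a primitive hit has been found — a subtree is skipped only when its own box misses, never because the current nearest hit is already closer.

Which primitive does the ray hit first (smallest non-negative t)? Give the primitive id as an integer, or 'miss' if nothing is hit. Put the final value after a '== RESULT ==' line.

Traverse from the root:
N0 x:[22,60] y:[55/3,89/3] z:[58/3,88/3] -> hit [22,88/3], descend [26, 29]
  N26 x:[22,39] y:[55/3,89/3] z:[58/3,86/3] -> hit [22,86/3], descend [8, 19]
    N8 x:[22,37] y:[25,89/3] z:[58/3,28] -> hit [25,28], descend [13, 22]
      N13 x:[22,33] y:[79/3,28] z:[26,28] -> hit [79/3,28], descend [11, 25]
        N11 x:[22,28] y:[79/3,83/3] z:[26,83/3] -> hit [79/3,83/3] leaf, test {P2@t=79/3}
        N25 x:[29,33] y:[79/3,28] z:[27,28] -> miss, prune
      N22 x:[22,37] y:[25,89/3] z:[58/3,25] -> hit [25,25], descend [3, 9]
        N3 x:[22,27] y:[25,26] z:[70/3,25] -> hit [25,25] leaf, test {P6@t=25}
        N9 x:[28,37] y:[76/3,89/3] z:[58/3,73/3] -> miss, prune
    N19 x:[23,39] y:[55/3,71/3] z:[24,86/3] -> miss, prune
  N29 x:[40,60] y:[59/3,28] z:[68/3,88/3] -> miss, prune

Visited [0, 26, 8, 13, 11, 25, 22, 3, 9, 19, 29]. Tests: 11 box, 2 leaf. Nearest: P6.

== RESULT ==
6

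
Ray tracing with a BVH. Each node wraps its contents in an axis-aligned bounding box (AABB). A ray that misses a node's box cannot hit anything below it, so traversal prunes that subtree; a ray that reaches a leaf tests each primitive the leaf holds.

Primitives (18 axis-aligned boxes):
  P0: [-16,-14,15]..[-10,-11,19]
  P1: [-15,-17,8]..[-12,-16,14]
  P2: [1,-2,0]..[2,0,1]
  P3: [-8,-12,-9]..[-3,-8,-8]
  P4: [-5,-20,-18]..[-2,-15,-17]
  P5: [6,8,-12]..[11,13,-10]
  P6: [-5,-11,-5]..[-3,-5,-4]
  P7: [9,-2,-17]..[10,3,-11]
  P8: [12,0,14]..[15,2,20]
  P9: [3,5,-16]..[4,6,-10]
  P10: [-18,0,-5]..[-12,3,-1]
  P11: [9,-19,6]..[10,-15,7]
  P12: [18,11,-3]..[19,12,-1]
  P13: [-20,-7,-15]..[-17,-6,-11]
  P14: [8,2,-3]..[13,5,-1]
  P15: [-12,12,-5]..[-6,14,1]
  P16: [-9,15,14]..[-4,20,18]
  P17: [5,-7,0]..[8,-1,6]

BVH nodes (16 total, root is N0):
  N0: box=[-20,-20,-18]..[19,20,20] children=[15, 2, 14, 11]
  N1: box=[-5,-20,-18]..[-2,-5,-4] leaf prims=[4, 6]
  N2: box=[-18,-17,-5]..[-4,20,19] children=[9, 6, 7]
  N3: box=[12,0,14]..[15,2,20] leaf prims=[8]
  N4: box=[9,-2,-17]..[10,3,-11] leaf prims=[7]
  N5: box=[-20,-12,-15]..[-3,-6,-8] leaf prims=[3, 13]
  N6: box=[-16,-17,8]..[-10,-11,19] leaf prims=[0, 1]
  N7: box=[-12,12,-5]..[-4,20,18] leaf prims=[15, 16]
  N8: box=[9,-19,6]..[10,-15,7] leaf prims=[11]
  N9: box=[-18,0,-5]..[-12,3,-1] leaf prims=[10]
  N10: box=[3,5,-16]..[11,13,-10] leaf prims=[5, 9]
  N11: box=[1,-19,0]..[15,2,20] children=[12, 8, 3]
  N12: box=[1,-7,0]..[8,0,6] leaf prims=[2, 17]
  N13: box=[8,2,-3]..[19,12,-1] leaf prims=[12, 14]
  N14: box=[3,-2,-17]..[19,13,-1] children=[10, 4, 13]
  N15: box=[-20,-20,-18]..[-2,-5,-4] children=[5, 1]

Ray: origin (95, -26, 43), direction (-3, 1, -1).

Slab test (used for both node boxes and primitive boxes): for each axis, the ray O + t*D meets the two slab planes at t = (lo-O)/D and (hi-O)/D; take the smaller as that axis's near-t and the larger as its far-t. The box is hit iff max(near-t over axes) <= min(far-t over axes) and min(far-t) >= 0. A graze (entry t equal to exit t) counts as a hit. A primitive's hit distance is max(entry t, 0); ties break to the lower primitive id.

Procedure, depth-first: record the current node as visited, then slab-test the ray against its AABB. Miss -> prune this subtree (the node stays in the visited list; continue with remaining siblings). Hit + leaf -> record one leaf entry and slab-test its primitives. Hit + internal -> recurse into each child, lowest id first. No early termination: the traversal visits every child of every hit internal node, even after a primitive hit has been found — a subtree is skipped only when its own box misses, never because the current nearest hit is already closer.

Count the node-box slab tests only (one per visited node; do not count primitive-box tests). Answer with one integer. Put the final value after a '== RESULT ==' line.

Trace the traversal:
N0 x:[76/3,115/3] y:[6,46] z:[23,61] -> hit [76/3,115/3], descend [2, 11, 14, 15]
  N2 x:[33,113/3] y:[9,46] z:[24,48] -> hit [33,113/3], descend [6, 7, 9]
    N6 x:[35,37] y:[9,15] z:[24,35] -> miss, prune
    N7 x:[33,107/3] y:[38,46] z:[25,48] -> miss, prune
    N9 x:[107/3,113/3] y:[26,29] z:[44,48] -> miss, prune
  N11 x:[80/3,94/3] y:[7,28] z:[23,43] -> hit [80/3,28], descend [3, 8, 12]
    N3 x:[80/3,83/3] y:[26,28] z:[23,29] -> hit [80/3,83/3] leaf, test {P8@t=80/3}
    N8 x:[85/3,86/3] y:[7,11] z:[36,37] -> miss, prune
    N12 x:[29,94/3] y:[19,26] z:[37,43] -> miss, prune
  N14 x:[76/3,92/3] y:[24,39] z:[44,60] -> miss, prune
  N15 x:[97/3,115/3] y:[6,21] z:[47,61] -> miss, prune

Summary -> nodes [0, 2, 6, 7, 9, 11, 3, 8, 12, 14, 15]; box-tests=11; leaf-entries=1; first=P8

== RESULT ==
11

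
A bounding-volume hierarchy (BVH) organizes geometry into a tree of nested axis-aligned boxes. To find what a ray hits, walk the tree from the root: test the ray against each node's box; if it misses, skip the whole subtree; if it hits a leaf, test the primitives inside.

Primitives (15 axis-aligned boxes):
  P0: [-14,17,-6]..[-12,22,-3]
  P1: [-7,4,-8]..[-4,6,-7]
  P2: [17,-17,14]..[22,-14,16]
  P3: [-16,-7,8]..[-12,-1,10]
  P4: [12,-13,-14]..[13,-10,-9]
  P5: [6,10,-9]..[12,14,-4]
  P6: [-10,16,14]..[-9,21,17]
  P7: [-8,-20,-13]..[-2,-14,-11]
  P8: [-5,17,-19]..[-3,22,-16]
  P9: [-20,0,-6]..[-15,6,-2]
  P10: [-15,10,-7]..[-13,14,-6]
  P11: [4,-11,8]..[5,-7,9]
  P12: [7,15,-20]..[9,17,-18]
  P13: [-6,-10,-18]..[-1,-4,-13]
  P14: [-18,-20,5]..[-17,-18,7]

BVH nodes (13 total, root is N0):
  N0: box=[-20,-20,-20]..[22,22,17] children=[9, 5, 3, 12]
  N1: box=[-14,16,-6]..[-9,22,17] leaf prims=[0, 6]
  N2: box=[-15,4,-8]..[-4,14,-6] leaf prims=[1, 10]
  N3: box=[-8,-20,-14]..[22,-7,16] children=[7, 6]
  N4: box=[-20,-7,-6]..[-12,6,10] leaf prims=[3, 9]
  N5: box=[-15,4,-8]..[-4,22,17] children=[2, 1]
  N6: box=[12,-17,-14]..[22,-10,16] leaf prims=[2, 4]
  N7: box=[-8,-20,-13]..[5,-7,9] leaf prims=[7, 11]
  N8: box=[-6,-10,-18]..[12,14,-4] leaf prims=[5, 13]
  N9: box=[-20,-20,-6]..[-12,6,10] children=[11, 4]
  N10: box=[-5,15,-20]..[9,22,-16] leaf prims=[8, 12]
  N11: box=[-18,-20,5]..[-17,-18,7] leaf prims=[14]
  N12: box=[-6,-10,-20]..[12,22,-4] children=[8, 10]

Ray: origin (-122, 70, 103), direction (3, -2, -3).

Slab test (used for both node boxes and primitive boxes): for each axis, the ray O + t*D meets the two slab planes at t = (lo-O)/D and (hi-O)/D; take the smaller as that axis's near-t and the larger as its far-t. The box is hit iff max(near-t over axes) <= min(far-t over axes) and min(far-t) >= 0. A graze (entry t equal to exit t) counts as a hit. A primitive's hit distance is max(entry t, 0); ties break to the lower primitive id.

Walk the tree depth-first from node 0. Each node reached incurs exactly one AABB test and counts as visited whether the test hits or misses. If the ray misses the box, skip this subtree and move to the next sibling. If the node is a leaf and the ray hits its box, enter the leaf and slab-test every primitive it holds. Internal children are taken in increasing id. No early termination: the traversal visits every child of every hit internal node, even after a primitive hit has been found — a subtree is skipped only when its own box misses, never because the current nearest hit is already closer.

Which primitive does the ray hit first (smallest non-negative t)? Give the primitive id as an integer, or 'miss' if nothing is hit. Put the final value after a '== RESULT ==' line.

Traverse from the root:
N0 x:[34,48] y:[24,45] z:[86/3,41] -> hit [34,41], descend [3, 5, 9, 12]
  N3 x:[38,48] y:[77/2,45] z:[29,39] -> hit [77/2,39], descend [6, 7]
    N6 x:[134/3,48] y:[40,87/2] z:[29,39] -> miss, prune
    N7 x:[38,127/3] y:[77/2,45] z:[94/3,116/3] -> hit [77/2,116/3] leaf, test {P7(miss), P11(miss)}
  N5 x:[107/3,118/3] y:[24,33] z:[86/3,37] -> miss, prune
  N9 x:[34,110/3] y:[32,45] z:[31,109/3] -> hit [34,109/3], descend [4, 11]
    N4 x:[34,110/3] y:[32,77/2] z:[31,109/3] -> hit [34,109/3] leaf, test {P3(miss), P9@t=35}
    N11 x:[104/3,35] y:[44,45] z:[32,98/3] -> miss, prune
  N12 x:[116/3,134/3] y:[24,40] z:[107/3,41] -> hit [116/3,40], descend [8, 10]
    N8 x:[116/3,134/3] y:[28,40] z:[107/3,121/3] -> hit [116/3,40] leaf, test {P5(miss), P13@t=116/3}
    N10 x:[39,131/3] y:[24,55/2] z:[119/3,41] -> miss, prune

11 AABB tests over nodes [0, 3, 6, 7, 5, 9, 4, 11, 12, 8, 10]; 3 leaves entered; closest P9.

== RESULT ==
9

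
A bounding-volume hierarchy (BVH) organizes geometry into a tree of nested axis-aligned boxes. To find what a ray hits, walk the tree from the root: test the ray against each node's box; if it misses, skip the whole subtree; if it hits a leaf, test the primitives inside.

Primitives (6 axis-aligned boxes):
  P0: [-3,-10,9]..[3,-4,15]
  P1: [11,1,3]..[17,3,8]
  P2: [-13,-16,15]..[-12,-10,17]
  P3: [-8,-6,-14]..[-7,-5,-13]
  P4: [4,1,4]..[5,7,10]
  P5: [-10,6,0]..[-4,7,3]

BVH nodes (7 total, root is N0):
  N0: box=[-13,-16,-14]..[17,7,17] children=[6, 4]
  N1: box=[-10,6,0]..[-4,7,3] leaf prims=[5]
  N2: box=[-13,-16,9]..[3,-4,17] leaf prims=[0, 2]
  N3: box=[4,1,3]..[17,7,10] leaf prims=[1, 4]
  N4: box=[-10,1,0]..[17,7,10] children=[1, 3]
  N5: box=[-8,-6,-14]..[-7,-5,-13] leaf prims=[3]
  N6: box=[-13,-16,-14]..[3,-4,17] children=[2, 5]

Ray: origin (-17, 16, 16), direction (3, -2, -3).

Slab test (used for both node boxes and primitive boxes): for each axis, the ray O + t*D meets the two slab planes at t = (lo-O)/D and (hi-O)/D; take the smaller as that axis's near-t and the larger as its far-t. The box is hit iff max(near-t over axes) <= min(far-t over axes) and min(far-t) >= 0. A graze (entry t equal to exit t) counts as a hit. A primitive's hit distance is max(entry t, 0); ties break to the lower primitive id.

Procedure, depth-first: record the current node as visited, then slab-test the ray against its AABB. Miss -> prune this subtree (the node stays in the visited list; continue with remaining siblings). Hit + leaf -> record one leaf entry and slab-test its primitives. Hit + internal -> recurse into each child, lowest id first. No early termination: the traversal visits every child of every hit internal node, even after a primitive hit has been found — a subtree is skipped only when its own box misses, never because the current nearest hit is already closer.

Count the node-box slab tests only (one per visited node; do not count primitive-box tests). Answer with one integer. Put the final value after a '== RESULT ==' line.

Traverse from the root:
N0 x:[4/3,34/3] y:[9/2,16] z:[-1/3,10] -> hit [9/2,10], descend [4, 6]
  N4 x:[7/3,34/3] y:[9/2,15/2] z:[2,16/3] -> hit [9/2,16/3], descend [1, 3]
    N1 x:[7/3,13/3] y:[9/2,5] z:[13/3,16/3] -> miss, prune
    N3 x:[7,34/3] y:[9/2,15/2] z:[2,13/3] -> miss, prune
  N6 x:[4/3,20/3] y:[10,16] z:[-1/3,10] -> miss, prune

order=[0, 4, 1, 3, 6]  |boxes|=5  |leaves|=0  hit=miss

== RESULT ==
5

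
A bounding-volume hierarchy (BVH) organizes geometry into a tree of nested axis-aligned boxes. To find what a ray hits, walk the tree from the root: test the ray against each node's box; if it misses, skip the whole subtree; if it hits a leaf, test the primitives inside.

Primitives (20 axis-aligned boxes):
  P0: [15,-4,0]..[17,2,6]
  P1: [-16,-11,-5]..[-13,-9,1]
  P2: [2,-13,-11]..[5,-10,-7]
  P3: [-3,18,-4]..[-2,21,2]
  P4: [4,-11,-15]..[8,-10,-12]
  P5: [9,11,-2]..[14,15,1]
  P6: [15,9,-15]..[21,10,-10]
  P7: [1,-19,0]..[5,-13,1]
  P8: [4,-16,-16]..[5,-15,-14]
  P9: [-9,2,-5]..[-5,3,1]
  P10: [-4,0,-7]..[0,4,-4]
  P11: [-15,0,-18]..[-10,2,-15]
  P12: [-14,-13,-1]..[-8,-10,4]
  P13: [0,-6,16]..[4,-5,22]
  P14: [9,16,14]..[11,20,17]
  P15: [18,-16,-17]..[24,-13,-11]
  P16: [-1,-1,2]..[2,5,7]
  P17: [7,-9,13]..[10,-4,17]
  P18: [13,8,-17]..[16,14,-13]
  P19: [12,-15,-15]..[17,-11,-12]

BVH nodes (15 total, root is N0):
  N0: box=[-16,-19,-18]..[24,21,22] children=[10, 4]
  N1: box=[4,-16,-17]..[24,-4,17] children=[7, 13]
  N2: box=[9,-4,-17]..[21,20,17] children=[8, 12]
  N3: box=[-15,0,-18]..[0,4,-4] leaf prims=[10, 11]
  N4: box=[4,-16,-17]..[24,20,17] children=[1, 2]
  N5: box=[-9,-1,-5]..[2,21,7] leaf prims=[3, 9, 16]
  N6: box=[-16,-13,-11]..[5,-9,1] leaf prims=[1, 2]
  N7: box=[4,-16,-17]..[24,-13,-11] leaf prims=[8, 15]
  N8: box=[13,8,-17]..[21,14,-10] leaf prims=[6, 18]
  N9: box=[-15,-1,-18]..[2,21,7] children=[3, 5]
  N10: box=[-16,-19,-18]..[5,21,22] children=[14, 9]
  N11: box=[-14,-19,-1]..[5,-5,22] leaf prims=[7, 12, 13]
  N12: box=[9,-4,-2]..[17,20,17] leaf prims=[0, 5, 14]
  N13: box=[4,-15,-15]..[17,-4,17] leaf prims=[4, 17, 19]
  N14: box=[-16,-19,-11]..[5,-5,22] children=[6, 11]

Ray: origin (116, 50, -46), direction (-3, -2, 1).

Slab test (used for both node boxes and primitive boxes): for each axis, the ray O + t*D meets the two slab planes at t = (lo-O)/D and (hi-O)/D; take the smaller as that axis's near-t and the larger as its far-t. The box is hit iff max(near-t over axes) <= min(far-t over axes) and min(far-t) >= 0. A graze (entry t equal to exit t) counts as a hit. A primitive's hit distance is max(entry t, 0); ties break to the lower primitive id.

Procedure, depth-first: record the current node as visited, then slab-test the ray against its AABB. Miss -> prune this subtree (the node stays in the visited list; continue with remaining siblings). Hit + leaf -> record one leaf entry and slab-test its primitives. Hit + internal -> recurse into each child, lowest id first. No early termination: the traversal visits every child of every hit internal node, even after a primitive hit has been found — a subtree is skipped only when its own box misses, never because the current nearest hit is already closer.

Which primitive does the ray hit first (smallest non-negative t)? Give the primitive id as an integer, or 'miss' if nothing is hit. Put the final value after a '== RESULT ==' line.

Traverse from the root:
N0 x:[92/3,44] y:[29/2,69/2] z:[28,68] -> hit [92/3,69/2], descend [4, 10]
  N4 x:[92/3,112/3] y:[15,33] z:[29,63] -> hit [92/3,33], descend [1, 2]
    N1 x:[92/3,112/3] y:[27,33] z:[29,63] -> hit [92/3,33], descend [7, 13]
      N7 x:[92/3,112/3] y:[63/2,33] z:[29,35] -> hit [63/2,33] leaf, test {P8(miss), P15@t=63/2}
      N13 x:[33,112/3] y:[27,65/2] z:[31,63] -> miss, prune
    N2 x:[95/3,107/3] y:[15,27] z:[29,63] -> miss, prune
  N10 x:[37,44] y:[29/2,69/2] z:[28,68] -> miss, prune

Visited [0, 4, 1, 7, 13, 2, 10]. Tests: 7 box, 1 leaf. Nearest: P15.

== RESULT ==
15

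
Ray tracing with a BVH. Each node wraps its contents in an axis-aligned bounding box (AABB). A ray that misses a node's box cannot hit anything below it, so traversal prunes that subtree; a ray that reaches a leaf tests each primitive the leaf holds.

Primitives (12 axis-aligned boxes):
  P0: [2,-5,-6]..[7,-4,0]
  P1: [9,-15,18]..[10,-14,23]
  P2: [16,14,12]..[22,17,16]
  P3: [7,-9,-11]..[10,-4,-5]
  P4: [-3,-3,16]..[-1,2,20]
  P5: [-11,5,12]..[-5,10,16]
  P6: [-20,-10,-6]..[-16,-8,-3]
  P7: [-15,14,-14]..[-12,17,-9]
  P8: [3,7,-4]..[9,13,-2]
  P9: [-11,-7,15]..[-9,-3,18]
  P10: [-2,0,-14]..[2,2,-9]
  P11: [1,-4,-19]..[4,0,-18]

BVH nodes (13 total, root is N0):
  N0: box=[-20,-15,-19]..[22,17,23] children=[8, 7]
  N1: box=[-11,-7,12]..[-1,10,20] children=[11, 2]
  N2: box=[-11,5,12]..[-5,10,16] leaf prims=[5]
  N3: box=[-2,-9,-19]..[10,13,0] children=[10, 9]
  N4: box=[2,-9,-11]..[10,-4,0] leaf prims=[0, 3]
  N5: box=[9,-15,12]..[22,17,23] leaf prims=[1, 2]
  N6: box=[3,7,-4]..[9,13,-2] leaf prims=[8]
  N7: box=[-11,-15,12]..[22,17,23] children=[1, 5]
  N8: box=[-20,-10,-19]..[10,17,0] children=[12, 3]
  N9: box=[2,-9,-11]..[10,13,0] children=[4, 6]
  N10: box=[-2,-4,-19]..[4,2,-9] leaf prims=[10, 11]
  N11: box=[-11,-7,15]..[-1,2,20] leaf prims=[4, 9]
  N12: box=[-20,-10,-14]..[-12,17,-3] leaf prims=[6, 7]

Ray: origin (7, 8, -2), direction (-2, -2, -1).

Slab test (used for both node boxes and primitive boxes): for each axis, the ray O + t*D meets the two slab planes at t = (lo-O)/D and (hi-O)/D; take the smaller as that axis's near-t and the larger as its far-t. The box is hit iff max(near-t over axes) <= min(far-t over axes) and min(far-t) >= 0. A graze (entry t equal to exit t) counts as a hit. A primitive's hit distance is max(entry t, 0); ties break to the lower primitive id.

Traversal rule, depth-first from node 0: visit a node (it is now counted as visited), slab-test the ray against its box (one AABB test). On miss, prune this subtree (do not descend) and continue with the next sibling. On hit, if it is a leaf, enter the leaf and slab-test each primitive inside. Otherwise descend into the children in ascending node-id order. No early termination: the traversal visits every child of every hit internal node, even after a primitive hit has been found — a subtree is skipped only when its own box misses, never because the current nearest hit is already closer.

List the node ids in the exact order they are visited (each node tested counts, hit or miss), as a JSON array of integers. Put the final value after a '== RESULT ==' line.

Trace the traversal:
N0 x:[-15/2,27/2] y:[-9/2,23/2] z:[-25,17] -> hit [-9/2,23/2], descend [7, 8]
  N7 x:[-15/2,9] y:[-9/2,23/2] z:[-25,-14] -> miss, prune
  N8 x:[-3/2,27/2] y:[-9/2,9] z:[-2,17] -> hit [-3/2,9], descend [3, 12]
    N3 x:[-3/2,9/2] y:[-5/2,17/2] z:[-2,17] -> hit [-3/2,9/2], descend [9, 10]
      N9 x:[-3/2,5/2] y:[-5/2,17/2] z:[-2,9] -> hit [-3/2,5/2], descend [4, 6]
        N4 x:[-3/2,5/2] y:[6,17/2] z:[-2,9] -> miss, prune
        N6 x:[-1,2] y:[-5/2,1/2] z:[0,2] -> hit [0,1/2] leaf, test {P8@t=0}
      N10 x:[3/2,9/2] y:[3,6] z:[7,17] -> miss, prune
    N12 x:[19/2,27/2] y:[-9/2,9] z:[1,12] -> miss, prune

9 AABB tests over nodes [0, 7, 8, 3, 9, 4, 6, 10, 12]; 1 leaf entered; closest P8.

== RESULT ==
[0, 7, 8, 3, 9, 4, 6, 10, 12]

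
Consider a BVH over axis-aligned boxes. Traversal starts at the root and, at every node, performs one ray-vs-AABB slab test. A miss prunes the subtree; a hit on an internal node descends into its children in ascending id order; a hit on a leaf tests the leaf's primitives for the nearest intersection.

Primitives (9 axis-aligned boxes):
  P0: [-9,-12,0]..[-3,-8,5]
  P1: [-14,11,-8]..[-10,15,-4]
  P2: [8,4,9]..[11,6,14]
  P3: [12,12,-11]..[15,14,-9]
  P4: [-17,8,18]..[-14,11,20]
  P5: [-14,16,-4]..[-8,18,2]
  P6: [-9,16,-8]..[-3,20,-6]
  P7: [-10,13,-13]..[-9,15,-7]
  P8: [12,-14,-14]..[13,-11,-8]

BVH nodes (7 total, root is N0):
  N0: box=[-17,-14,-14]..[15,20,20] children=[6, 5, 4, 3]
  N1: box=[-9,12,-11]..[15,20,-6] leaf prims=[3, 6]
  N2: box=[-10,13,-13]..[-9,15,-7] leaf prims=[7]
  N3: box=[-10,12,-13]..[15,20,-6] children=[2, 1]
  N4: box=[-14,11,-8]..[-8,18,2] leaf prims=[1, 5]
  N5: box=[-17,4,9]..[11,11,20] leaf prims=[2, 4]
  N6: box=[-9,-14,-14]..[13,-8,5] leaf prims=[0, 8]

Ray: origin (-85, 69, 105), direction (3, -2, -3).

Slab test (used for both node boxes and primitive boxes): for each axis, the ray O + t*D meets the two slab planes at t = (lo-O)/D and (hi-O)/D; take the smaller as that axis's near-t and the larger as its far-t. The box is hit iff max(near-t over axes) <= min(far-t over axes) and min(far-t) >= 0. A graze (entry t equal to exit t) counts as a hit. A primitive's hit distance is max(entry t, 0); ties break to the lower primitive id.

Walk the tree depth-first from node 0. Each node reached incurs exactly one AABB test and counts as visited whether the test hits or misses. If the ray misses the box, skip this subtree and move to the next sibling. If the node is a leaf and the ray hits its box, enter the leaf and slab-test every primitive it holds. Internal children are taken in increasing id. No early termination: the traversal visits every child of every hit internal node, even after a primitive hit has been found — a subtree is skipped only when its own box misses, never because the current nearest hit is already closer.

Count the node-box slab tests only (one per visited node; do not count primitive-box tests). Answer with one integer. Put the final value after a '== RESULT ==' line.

Walk:
N0 x:[68/3,100/3] y:[49/2,83/2] z:[85/3,119/3] -> hit [85/3,100/3], descend [3, 4, 5, 6]
  N3 x:[25,100/3] y:[49/2,57/2] z:[37,118/3] -> miss, prune
  N4 x:[71/3,77/3] y:[51/2,29] z:[103/3,113/3] -> miss, prune
  N5 x:[68/3,32] y:[29,65/2] z:[85/3,32] -> hit [29,32] leaf, test {P2@t=63/2, P4(miss)}
  N6 x:[76/3,98/3] y:[77/2,83/2] z:[100/3,119/3] -> miss, prune

Visited [0, 3, 4, 5, 6]. Tests: 5 box, 1 leaf. Nearest: P2.

== RESULT ==
5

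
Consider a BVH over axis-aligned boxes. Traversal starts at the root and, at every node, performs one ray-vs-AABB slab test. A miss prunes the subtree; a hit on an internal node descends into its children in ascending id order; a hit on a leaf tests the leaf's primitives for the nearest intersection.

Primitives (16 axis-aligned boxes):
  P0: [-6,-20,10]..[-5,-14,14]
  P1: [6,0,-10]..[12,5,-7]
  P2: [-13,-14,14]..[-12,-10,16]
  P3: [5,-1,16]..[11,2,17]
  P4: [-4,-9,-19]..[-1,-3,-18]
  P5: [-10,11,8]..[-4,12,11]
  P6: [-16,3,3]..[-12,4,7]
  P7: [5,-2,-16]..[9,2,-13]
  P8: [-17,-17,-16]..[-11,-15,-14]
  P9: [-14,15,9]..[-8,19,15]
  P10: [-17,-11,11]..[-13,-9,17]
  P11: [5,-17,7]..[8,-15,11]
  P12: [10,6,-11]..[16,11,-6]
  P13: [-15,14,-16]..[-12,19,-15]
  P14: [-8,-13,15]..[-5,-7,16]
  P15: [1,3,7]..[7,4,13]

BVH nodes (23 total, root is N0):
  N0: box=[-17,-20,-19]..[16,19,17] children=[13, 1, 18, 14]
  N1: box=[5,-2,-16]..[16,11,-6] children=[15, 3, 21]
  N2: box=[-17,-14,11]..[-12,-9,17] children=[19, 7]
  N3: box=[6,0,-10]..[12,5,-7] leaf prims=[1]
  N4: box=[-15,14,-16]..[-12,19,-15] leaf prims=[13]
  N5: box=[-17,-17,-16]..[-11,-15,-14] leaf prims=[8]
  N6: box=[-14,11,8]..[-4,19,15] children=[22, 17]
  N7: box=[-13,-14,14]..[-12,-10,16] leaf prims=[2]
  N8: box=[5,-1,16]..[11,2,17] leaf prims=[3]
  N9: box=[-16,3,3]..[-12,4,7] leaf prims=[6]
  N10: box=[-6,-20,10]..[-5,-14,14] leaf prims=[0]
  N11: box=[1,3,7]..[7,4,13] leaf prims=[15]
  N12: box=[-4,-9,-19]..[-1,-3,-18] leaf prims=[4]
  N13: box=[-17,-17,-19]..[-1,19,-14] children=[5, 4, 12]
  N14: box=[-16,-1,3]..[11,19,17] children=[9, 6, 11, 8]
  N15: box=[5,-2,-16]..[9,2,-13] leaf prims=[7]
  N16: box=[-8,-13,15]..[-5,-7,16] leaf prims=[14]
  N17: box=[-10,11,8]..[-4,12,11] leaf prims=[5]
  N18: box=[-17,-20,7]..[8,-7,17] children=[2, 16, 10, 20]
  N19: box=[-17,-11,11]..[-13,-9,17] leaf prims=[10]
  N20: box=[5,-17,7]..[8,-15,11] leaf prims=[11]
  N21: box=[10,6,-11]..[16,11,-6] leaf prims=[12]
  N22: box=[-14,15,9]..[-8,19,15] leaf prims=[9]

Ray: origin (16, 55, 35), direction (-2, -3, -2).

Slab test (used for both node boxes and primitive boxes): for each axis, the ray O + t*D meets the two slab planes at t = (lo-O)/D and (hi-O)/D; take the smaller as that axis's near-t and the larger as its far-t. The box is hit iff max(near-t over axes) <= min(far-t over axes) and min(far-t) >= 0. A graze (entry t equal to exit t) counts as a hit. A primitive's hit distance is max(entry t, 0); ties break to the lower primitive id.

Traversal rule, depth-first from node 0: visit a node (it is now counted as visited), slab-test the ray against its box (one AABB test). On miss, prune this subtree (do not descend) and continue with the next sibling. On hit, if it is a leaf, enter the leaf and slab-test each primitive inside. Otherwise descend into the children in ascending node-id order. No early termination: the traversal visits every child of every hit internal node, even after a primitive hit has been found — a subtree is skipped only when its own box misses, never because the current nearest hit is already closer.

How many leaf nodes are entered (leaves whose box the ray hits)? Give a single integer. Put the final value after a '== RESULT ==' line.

Walk:
N0 x:[0,33/2] y:[12,25] z:[9,27] -> hit [12,33/2], descend [1, 13, 14, 18]
  N1 x:[0,11/2] y:[44/3,19] z:[41/2,51/2] -> miss, prune
  N13 x:[17/2,33/2] y:[12,24] z:[49/2,27] -> miss, prune
  N14 x:[5/2,16] y:[12,56/3] z:[9,16] -> hit [12,16], descend [6, 8, 9, 11]
    N6 x:[10,15] y:[12,44/3] z:[10,27/2] -> hit [12,27/2], descend [17, 22]
      N17 x:[10,13] y:[43/3,44/3] z:[12,27/2] -> miss, prune
      N22 x:[12,15] y:[12,40/3] z:[10,13] -> hit [12,13] leaf, test {P9@t=12}
    N8 x:[5/2,11/2] y:[53/3,56/3] z:[9,19/2] -> miss, prune
    N9 x:[14,16] y:[17,52/3] z:[14,16] -> miss, prune
    N11 x:[9/2,15/2] y:[17,52/3] z:[11,14] -> miss, prune
  N18 x:[4,33/2] y:[62/3,25] z:[9,14] -> miss, prune

Visited [0, 1, 13, 14, 6, 17, 22, 8, 9, 11, 18]. Tests: 11 box, 1 leaf. Nearest: P9.

== RESULT ==
1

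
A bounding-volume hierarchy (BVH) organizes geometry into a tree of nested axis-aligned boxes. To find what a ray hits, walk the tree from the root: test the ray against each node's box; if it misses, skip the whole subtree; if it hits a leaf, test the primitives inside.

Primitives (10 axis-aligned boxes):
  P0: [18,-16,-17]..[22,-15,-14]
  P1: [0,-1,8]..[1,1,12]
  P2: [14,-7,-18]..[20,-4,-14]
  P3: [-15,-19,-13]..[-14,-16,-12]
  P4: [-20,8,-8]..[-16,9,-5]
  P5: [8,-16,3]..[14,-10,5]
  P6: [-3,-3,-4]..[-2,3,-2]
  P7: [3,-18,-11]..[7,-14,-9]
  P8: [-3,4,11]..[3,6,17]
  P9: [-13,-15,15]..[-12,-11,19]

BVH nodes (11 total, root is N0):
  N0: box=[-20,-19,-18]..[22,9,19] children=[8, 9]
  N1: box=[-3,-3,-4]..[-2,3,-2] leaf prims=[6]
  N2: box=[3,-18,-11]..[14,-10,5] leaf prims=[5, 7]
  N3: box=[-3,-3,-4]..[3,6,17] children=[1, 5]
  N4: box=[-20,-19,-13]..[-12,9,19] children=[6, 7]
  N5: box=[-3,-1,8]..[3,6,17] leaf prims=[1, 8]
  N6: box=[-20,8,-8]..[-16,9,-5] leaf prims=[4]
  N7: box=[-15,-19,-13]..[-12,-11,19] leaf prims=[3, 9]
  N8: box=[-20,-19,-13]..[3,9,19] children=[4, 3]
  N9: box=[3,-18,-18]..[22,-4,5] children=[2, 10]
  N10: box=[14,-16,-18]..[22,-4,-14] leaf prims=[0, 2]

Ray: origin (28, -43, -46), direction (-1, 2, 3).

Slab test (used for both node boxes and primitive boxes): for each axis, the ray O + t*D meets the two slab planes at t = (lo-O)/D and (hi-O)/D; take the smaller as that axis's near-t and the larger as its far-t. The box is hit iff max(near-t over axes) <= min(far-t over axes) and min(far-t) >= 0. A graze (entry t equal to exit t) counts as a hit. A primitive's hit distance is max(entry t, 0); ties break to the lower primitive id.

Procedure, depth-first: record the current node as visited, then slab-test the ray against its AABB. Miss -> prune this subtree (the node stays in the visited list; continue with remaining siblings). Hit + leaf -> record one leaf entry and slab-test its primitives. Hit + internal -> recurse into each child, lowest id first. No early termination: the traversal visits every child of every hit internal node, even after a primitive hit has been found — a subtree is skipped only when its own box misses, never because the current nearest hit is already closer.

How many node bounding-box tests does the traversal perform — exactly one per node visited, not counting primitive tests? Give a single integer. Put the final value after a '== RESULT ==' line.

Walk:
N0 x:[6,48] y:[12,26] z:[28/3,65/3] -> hit [12,65/3], descend [8, 9]
  N8 x:[25,48] y:[12,26] z:[11,65/3] -> miss, prune
  N9 x:[6,25] y:[25/2,39/2] z:[28/3,17] -> hit [25/2,17], descend [2, 10]
    N2 x:[14,25] y:[25/2,33/2] z:[35/3,17] -> hit [14,33/2] leaf, test {P5@t=49/3, P7(miss)}
    N10 x:[6,14] y:[27/2,39/2] z:[28/3,32/3] -> miss, prune

Summary -> nodes [0, 8, 9, 2, 10]; box-tests=5; leaf-entries=1; first=P5

== RESULT ==
5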